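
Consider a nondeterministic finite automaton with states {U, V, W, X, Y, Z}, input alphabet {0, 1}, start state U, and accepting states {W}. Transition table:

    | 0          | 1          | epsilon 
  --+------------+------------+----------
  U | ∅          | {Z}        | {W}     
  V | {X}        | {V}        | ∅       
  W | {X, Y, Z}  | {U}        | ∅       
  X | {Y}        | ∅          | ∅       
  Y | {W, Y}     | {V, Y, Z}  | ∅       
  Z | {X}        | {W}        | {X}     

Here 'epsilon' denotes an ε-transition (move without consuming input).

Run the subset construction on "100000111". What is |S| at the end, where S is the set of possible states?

6

Start: ε-closure({U}) = {U, W}.
Read '1': {U, W} → {U, W, X, Z}.
Read '0': {U, W, X, Z} → {X, Y, Z}.
Read '0': {X, Y, Z} → {W, X, Y}.
Read '0': {W, X, Y} → {W, X, Y, Z}.
Read '0': {W, X, Y, Z} → {W, X, Y, Z}.
Read '0': {W, X, Y, Z} → {W, X, Y, Z}.
Read '1': {W, X, Y, Z} → {U, V, W, X, Y, Z}.
Read '1': {U, V, W, X, Y, Z} → {U, V, W, X, Y, Z}.
Read '1': {U, V, W, X, Y, Z} → {U, V, W, X, Y, Z}.
That set has 6 states.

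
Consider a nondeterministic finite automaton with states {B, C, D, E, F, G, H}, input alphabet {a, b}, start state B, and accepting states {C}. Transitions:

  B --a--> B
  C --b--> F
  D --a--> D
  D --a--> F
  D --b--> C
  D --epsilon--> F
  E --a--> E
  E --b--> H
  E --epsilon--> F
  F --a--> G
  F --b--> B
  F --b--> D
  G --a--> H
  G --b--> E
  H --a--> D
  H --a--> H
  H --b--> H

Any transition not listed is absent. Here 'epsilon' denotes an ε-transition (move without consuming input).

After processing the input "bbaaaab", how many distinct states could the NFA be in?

0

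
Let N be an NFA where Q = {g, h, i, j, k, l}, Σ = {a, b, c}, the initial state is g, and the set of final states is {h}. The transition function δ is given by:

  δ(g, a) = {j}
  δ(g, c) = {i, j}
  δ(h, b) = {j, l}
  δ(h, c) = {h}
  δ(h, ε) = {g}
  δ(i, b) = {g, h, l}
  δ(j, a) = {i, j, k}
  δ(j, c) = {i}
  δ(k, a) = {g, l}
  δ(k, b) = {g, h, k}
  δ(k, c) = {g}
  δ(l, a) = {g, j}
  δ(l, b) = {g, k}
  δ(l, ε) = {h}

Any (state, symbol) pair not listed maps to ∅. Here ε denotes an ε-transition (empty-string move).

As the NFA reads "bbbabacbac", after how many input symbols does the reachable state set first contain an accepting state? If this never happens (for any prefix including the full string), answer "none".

none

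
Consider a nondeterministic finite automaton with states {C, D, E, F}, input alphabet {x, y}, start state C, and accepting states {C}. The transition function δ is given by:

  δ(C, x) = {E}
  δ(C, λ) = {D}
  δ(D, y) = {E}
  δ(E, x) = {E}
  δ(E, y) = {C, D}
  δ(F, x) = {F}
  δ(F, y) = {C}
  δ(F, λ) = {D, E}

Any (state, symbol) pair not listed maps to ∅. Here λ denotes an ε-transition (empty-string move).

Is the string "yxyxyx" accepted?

No

Start: ε-closure({C}) = {C, D}.
Read 'y': {C, D} → {E}.
Read 'x': {E} → {E}.
Read 'y': {E} → {C, D}.
Read 'x': {C, D} → {E}.
Read 'y': {E} → {C, D}.
Read 'x': {C, D} → {E}.
The final set {E} contains no accepting state.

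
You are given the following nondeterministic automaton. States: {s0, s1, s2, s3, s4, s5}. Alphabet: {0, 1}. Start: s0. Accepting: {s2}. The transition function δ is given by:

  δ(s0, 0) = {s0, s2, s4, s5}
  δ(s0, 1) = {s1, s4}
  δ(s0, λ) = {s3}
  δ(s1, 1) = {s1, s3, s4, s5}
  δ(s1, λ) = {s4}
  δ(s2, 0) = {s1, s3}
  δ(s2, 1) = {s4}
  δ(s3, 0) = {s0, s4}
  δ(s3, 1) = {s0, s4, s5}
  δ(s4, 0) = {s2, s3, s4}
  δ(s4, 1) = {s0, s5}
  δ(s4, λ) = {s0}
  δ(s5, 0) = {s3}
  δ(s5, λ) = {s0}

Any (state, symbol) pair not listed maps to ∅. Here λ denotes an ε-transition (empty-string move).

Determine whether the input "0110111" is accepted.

Start: ε-closure({s0}) = {s0, s3}.
Read '0': s0→{s0, s2, s4, s5}, s3→{s0, s4}; union {s0, s2, s4, s5}; ε-closure = {s0, s2, s3, s4, s5}.
Read '1': s0→{s1, s4}, s2→{s4}, s3→{s0, s4, s5}, s4→{s0, s5}, s5→∅; union {s0, s1, s4, s5}; ε-closure = {s0, s1, s3, s4, s5}.
Read '1': s0→{s1, s4}, s1→{s1, s3, s4, s5}, s3→{s0, s4, s5}, s4→{s0, s5}, s5→∅; now {s0, s1, s3, s4, s5}.
Read '0': s0→{s0, s2, s4, s5}, s1→∅, s3→{s0, s4}, s4→{s2, s3, s4}, s5→{s3}; now {s0, s2, s3, s4, s5}.
Read '1': s0→{s1, s4}, s2→{s4}, s3→{s0, s4, s5}, s4→{s0, s5}, s5→∅; union {s0, s1, s4, s5}; ε-closure = {s0, s1, s3, s4, s5}.
Read '1': s0→{s1, s4}, s1→{s1, s3, s4, s5}, s3→{s0, s4, s5}, s4→{s0, s5}, s5→∅; now {s0, s1, s3, s4, s5}.
Read '1': s0→{s1, s4}, s1→{s1, s3, s4, s5}, s3→{s0, s4, s5}, s4→{s0, s5}, s5→∅; now {s0, s1, s3, s4, s5}.
The final set {s0, s1, s3, s4, s5} contains no accepting state.

No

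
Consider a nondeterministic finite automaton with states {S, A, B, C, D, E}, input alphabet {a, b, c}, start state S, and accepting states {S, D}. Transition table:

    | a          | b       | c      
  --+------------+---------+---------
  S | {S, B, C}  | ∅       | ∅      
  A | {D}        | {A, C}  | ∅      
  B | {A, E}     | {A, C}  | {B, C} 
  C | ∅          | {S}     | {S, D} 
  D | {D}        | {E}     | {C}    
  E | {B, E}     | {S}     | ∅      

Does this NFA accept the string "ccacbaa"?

No

Start in {S}.
Read 'c': S→∅; now ∅.
The set is empty and remains empty for the remaining 6 symbols.
The final set ∅ contains no accepting state.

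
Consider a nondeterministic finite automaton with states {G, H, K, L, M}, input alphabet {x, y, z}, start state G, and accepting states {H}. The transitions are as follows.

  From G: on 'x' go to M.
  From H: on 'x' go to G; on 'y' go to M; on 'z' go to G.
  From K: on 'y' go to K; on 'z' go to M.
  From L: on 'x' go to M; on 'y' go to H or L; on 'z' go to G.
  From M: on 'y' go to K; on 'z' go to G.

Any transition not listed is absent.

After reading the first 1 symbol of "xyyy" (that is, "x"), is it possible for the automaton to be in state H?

No

Start in {G}.
Read 'x': G→{M}; now {M}.
State H is not in {M}.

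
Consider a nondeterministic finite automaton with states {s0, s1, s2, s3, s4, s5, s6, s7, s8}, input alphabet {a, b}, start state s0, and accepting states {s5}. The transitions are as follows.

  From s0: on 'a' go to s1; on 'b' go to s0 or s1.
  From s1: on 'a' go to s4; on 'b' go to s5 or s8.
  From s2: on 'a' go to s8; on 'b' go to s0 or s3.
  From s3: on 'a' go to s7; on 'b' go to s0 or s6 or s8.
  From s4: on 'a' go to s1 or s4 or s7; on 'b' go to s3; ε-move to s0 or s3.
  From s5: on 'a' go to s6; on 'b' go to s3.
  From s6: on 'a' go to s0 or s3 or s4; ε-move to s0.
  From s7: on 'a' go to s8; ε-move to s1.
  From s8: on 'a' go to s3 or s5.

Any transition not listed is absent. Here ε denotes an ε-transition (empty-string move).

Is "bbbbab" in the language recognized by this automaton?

Start in {s0}.
Read 'b': {s0} → {s0, s1}.
Read 'b': {s0, s1} → {s0, s1, s5, s8}.
Read 'b': {s0, s1, s5, s8} → {s0, s1, s3, s5, s8}.
Read 'b': {s0, s1, s3, s5, s8} → {s0, s1, s3, s5, s6, s8}.
Read 'a': {s0, s1, s3, s5, s6, s8} → {s0, s1, s3, s4, s5, s6, s7}.
Read 'b': {s0, s1, s3, s4, s5, s6, s7} → {s0, s1, s3, s5, s6, s8}.
The final set {s0, s1, s3, s5, s6, s8} contains the accepting state s5.

Yes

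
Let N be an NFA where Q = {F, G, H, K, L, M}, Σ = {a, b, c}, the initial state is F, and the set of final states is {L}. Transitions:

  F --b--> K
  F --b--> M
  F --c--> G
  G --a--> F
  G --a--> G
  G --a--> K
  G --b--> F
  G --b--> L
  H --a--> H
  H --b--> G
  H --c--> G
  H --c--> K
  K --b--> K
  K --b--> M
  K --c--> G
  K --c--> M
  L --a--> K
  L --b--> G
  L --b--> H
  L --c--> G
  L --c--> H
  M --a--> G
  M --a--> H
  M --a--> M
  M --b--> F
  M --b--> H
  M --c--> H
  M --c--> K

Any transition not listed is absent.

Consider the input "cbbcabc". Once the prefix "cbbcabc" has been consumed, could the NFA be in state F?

Start in {F}.
Read 'c': {F} → {G}.
Read 'b': {G} → {F, L}.
Read 'b': {F, L} → {G, H, K, M}.
Read 'c': {G, H, K, M} → {G, H, K, M}.
Read 'a': {G, H, K, M} → {F, G, H, K, M}.
Read 'b': {F, G, H, K, M} → {F, G, H, K, L, M}.
Read 'c': {F, G, H, K, L, M} → {G, H, K, M}.
State F is not in {G, H, K, M}.

No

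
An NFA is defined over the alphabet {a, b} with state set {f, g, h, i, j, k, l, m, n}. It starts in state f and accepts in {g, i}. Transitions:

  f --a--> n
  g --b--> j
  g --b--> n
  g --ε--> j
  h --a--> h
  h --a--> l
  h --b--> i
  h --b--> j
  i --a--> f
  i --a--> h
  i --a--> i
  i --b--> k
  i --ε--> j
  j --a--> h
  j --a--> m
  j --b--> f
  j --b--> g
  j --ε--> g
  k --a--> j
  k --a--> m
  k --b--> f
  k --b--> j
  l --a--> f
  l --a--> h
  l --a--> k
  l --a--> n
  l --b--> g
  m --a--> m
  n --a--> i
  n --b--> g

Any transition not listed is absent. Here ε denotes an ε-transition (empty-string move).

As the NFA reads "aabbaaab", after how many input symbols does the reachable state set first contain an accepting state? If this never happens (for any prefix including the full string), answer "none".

Start in {f}.
Read 'a': {f} → {n}.
Read 'a': {n} → {g, i, j}.
None of the earlier sets intersect F, but {g, i, j} does.

2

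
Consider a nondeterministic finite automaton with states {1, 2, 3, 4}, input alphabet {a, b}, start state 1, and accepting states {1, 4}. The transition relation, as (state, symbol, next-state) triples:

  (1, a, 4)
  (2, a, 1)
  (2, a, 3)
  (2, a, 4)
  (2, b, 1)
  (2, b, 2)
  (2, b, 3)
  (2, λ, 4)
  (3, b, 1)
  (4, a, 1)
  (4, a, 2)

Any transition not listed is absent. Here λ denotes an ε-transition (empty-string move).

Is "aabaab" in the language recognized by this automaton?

Start in {1}.
Read 'a': {1} → {4}.
Read 'a': {4} → {1, 2, 4}.
Read 'b': {1, 2, 4} → {1, 2, 3, 4}.
Read 'a': {1, 2, 3, 4} → {1, 2, 3, 4}.
Read 'a': {1, 2, 3, 4} → {1, 2, 3, 4}.
Read 'b': {1, 2, 3, 4} → {1, 2, 3, 4}.
The final set {1, 2, 3, 4} contains the accepting states 1, 4.

Yes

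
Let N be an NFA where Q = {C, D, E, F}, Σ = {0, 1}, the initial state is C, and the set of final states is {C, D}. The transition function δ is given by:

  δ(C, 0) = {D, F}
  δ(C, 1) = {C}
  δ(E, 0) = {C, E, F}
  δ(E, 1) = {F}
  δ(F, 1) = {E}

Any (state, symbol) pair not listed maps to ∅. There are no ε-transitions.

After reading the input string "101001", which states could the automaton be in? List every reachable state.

{C, E, F}

Start in {C}.
Read '1': C→{C}; now {C}.
Read '0': C→{D, F}; now {D, F}.
Read '1': D→∅, F→{E}; now {E}.
Read '0': E→{C, E, F}; now {C, E, F}.
Read '0': C→{D, F}, E→{C, E, F}, F→∅; now {C, D, E, F}.
Read '1': C→{C}, D→∅, E→{F}, F→{E}; now {C, E, F}.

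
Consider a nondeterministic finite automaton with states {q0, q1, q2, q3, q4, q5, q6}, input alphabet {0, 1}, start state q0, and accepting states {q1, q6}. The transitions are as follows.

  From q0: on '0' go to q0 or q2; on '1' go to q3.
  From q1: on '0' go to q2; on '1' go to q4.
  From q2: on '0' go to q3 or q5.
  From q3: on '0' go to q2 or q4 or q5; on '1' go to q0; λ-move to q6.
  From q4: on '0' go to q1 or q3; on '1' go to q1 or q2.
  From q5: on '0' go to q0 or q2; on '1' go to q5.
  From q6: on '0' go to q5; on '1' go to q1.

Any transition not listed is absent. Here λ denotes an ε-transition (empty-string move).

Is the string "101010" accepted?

No

Start in {q0}.
Read '1': q0→{q3}; union {q3}; ε-closure = {q3, q6}.
Read '0': q3→{q2, q4, q5}, q6→{q5}; now {q2, q4, q5}.
Read '1': q2→∅, q4→{q1, q2}, q5→{q5}; now {q1, q2, q5}.
Read '0': q1→{q2}, q2→{q3, q5}, q5→{q0, q2}; union {q0, q2, q3, q5}; ε-closure = {q0, q2, q3, q5, q6}.
Read '1': q0→{q3}, q2→∅, q3→{q0}, q5→{q5}, q6→{q1}; union {q0, q1, q3, q5}; ε-closure = {q0, q1, q3, q5, q6}.
Read '0': q0→{q0, q2}, q1→{q2}, q3→{q2, q4, q5}, q5→{q0, q2}, q6→{q5}; now {q0, q2, q4, q5}.
The final set {q0, q2, q4, q5} contains no accepting state.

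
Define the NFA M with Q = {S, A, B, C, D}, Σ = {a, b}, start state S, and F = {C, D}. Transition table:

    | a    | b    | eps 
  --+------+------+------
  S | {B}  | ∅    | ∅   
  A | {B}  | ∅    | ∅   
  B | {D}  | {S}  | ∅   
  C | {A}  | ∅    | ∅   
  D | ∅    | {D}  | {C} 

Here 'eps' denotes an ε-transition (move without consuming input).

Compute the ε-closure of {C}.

Begin with {C}.
No ε-moves leave this set, so the closure equals the set itself.

{C}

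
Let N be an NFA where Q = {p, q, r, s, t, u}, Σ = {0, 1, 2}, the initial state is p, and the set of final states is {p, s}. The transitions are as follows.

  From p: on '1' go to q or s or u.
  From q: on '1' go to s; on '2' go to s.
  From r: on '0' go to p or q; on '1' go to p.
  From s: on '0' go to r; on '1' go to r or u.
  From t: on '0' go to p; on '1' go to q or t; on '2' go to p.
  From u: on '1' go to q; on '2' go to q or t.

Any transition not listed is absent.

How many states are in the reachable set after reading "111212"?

Start in {p}.
Read '1': {p} → {q, s, u}.
Read '1': {q, s, u} → {q, r, s, u}.
Read '1': {q, r, s, u} → {p, q, r, s, u}.
Read '2': {p, q, r, s, u} → {q, s, t}.
Read '1': {q, s, t} → {q, r, s, t, u}.
Read '2': {q, r, s, t, u} → {p, q, s, t}.
That set has 4 states.

4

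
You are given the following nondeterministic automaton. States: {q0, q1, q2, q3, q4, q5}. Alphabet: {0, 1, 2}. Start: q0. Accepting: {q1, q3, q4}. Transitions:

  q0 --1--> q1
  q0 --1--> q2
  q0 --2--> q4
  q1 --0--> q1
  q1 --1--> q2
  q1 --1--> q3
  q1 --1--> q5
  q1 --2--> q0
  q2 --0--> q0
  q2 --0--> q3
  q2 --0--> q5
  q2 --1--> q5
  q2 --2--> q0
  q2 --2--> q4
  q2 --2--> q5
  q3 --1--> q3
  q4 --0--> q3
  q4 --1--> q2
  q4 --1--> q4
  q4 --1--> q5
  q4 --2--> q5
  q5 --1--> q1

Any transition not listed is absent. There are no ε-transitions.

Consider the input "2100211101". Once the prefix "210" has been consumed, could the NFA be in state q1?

No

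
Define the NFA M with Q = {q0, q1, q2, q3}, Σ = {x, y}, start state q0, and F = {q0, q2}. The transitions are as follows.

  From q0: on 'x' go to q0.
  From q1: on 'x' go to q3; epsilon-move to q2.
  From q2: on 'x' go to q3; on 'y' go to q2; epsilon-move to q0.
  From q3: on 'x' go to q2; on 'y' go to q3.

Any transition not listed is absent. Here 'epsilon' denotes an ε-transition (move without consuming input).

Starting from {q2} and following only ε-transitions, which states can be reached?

Begin with {q2}.
ε-move q2 → q0; add q0.

{q0, q2}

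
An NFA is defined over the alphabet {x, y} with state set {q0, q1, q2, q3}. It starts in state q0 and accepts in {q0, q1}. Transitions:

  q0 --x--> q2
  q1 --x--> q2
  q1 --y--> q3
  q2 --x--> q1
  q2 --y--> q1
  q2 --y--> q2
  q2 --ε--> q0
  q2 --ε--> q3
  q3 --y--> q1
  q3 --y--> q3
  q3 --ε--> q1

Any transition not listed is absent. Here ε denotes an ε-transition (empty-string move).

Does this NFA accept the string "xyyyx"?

Yes

Start in {q0}.
Read 'x': {q0} → {q0, q1, q2, q3}.
Read 'y': {q0, q1, q2, q3} → {q0, q1, q2, q3}.
Read 'y': {q0, q1, q2, q3} → {q0, q1, q2, q3}.
Read 'y': {q0, q1, q2, q3} → {q0, q1, q2, q3}.
Read 'x': {q0, q1, q2, q3} → {q0, q1, q2, q3}.
The final set {q0, q1, q2, q3} contains the accepting states q0, q1.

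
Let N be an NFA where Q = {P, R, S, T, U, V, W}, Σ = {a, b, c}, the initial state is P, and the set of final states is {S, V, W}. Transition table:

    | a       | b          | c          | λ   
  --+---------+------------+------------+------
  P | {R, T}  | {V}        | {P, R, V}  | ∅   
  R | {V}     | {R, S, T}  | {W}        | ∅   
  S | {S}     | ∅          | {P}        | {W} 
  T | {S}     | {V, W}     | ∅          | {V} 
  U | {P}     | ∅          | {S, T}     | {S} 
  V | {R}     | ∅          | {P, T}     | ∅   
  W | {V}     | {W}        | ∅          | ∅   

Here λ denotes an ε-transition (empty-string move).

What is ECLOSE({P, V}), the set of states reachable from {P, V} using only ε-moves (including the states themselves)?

Begin with {P, V}.
No ε-moves leave this set, so the closure equals the set itself.

{P, V}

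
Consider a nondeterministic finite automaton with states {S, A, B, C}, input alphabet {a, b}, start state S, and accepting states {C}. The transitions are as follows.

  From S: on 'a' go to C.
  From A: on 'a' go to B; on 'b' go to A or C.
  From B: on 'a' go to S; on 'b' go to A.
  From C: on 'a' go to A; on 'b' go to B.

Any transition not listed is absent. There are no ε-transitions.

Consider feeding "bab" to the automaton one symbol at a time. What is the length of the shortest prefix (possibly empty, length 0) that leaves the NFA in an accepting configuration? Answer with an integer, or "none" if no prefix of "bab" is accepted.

none

Start in {S}.
Read 'b': {S} → ∅.
The set is empty and remains empty for the remaining 2 symbols.
No reachable set along the way intersects F.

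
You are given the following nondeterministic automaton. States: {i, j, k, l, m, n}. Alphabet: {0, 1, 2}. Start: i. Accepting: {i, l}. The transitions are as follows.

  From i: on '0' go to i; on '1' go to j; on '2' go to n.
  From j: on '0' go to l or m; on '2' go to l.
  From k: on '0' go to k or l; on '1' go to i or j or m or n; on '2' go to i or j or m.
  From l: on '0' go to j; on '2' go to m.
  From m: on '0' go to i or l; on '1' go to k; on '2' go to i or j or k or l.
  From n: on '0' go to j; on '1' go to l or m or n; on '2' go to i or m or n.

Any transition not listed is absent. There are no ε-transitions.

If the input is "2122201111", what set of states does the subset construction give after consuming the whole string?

Start in {i}.
Read '2': i→{n}; now {n}.
Read '1': n→{l, m, n}; now {l, m, n}.
Read '2': l→{m}, m→{i, j, k, l}, n→{i, m, n}; now {i, j, k, l, m, n}.
Read '2': i→{n}, j→{l}, k→{i, j, m}, l→{m}, m→{i, j, k, l}, n→{i, m, n}; now {i, j, k, l, m, n}.
Read '2': i→{n}, j→{l}, k→{i, j, m}, l→{m}, m→{i, j, k, l}, n→{i, m, n}; now {i, j, k, l, m, n}.
Read '0': i→{i}, j→{l, m}, k→{k, l}, l→{j}, m→{i, l}, n→{j}; now {i, j, k, l, m}.
Read '1': i→{j}, j→∅, k→{i, j, m, n}, l→∅, m→{k}; now {i, j, k, m, n}.
Read '1': i→{j}, j→∅, k→{i, j, m, n}, m→{k}, n→{l, m, n}; now {i, j, k, l, m, n}.
Read '1': i→{j}, j→∅, k→{i, j, m, n}, l→∅, m→{k}, n→{l, m, n}; now {i, j, k, l, m, n}.
Read '1': i→{j}, j→∅, k→{i, j, m, n}, l→∅, m→{k}, n→{l, m, n}; now {i, j, k, l, m, n}.

{i, j, k, l, m, n}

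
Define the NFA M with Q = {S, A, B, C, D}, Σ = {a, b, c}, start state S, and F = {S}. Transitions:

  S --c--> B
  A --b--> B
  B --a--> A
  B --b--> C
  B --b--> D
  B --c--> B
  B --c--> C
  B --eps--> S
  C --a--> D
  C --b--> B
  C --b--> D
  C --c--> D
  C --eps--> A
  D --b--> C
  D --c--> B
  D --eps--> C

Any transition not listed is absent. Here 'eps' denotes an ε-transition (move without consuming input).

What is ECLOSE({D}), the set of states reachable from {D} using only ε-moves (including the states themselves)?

{A, C, D}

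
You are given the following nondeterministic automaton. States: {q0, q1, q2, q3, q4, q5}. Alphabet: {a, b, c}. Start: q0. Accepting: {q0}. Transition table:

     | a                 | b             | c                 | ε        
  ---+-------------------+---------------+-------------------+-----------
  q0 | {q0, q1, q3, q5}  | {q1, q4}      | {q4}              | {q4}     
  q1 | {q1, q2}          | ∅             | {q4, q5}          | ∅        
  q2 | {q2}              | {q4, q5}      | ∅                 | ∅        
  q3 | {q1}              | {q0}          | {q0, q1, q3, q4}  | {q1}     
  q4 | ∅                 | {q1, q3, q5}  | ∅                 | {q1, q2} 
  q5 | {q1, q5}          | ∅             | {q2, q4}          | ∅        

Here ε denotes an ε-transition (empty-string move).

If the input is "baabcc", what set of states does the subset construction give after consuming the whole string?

{q1, q2, q4, q5}

Start: ε-closure({q0}) = {q0, q1, q2, q4}.
Read 'b': q0→{q1, q4}, q1→∅, q2→{q4, q5}, q4→{q1, q3, q5}; union {q1, q3, q4, q5}; ε-closure = {q1, q2, q3, q4, q5}.
Read 'a': q1→{q1, q2}, q2→{q2}, q3→{q1}, q4→∅, q5→{q1, q5}; now {q1, q2, q5}.
Read 'a': q1→{q1, q2}, q2→{q2}, q5→{q1, q5}; now {q1, q2, q5}.
Read 'b': q1→∅, q2→{q4, q5}, q5→∅; union {q4, q5}; ε-closure = {q1, q2, q4, q5}.
Read 'c': q1→{q4, q5}, q2→∅, q4→∅, q5→{q2, q4}; union {q2, q4, q5}; ε-closure = {q1, q2, q4, q5}.
Read 'c': q1→{q4, q5}, q2→∅, q4→∅, q5→{q2, q4}; union {q2, q4, q5}; ε-closure = {q1, q2, q4, q5}.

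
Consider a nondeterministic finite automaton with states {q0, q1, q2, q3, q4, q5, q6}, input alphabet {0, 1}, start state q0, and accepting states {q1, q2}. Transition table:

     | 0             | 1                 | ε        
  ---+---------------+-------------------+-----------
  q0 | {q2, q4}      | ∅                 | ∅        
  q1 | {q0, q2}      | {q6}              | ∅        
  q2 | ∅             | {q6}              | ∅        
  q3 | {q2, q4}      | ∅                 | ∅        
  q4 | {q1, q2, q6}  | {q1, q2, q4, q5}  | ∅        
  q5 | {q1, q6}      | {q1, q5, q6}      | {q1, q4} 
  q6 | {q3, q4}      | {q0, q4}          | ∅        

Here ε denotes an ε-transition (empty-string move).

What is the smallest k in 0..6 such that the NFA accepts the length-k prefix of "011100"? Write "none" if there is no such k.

Start in {q0}.
Read '0': q0→{q2, q4}; now {q2, q4}.
None of the earlier sets intersect F, but {q2, q4} does.

1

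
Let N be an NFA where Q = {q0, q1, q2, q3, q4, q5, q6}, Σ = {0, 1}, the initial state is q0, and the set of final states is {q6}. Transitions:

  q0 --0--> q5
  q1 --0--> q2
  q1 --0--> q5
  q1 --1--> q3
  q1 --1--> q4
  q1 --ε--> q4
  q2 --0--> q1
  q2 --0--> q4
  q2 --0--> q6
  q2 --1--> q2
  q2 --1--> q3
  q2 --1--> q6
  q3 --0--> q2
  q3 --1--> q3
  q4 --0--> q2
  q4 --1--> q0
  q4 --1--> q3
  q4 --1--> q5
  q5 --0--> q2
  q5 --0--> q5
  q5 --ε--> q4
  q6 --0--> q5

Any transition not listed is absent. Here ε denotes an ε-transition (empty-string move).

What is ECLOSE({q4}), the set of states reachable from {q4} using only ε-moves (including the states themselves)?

{q4}

Begin with {q4}.
No ε-moves leave this set, so the closure equals the set itself.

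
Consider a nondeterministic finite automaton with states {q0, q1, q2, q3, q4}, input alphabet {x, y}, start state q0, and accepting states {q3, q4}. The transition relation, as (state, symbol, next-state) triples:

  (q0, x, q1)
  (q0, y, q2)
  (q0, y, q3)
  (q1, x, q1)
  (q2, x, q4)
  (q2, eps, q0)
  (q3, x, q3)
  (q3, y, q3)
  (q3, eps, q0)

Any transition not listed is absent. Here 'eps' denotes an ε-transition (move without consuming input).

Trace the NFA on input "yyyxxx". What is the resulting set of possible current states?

Start in {q0}.
Read 'y': {q0} → {q0, q2, q3}.
Read 'y': {q0, q2, q3} → {q0, q2, q3}.
Read 'y': {q0, q2, q3} → {q0, q2, q3}.
Read 'x': {q0, q2, q3} → {q0, q1, q3, q4}.
Read 'x': {q0, q1, q3, q4} → {q0, q1, q3}.
Read 'x': {q0, q1, q3} → {q0, q1, q3}.

{q0, q1, q3}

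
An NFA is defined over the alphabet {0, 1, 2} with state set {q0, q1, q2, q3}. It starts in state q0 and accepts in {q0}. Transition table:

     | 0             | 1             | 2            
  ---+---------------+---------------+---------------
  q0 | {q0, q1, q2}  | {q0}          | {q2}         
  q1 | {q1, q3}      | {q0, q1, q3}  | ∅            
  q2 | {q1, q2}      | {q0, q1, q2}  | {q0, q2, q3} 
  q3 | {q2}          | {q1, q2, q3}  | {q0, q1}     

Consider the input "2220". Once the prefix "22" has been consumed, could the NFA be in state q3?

Yes

Start in {q0}.
Read '2': {q0} → {q2}.
Read '2': {q2} → {q0, q2, q3}.
State q3 is in {q0, q2, q3}.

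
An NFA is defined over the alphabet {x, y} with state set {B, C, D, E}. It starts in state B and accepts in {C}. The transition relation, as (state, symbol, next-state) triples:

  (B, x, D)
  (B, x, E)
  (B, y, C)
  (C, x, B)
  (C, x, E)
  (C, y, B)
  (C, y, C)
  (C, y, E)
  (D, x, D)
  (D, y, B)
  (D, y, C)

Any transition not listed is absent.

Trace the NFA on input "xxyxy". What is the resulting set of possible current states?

{B, C}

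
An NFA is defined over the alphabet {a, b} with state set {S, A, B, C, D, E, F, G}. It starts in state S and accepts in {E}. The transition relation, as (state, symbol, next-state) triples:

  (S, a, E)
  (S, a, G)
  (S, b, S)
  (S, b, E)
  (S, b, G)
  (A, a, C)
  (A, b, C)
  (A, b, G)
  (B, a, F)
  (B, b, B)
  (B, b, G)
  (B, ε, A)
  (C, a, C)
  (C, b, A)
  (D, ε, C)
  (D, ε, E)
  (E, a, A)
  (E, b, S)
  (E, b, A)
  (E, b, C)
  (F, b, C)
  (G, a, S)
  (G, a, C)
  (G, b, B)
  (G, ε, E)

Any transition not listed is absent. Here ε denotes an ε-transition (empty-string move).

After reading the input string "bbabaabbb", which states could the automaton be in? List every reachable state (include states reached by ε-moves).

Start in {S}.
Read 'b': S→{S, E, G}; now {S, E, G}.
Read 'b': S→{S, E, G}, E→{S, A, C}, G→{B}; now {S, A, B, C, E, G}.
Read 'a': S→{E, G}, A→{C}, B→{F}, C→{C}, E→{A}, G→{S, C}; now {S, A, C, E, F, G}.
Read 'b': S→{S, E, G}, A→{C, G}, C→{A}, E→{S, A, C}, F→{C}, G→{B}; now {S, A, B, C, E, G}.
Read 'a': S→{E, G}, A→{C}, B→{F}, C→{C}, E→{A}, G→{S, C}; now {S, A, C, E, F, G}.
Read 'a': S→{E, G}, A→{C}, C→{C}, E→{A}, F→∅, G→{S, C}; now {S, A, C, E, G}.
Read 'b': S→{S, E, G}, A→{C, G}, C→{A}, E→{S, A, C}, G→{B}; now {S, A, B, C, E, G}.
Read 'b': S→{S, E, G}, A→{C, G}, B→{B, G}, C→{A}, E→{S, A, C}, G→{B}; now {S, A, B, C, E, G}.
Read 'b': S→{S, E, G}, A→{C, G}, B→{B, G}, C→{A}, E→{S, A, C}, G→{B}; now {S, A, B, C, E, G}.

{S, A, B, C, E, G}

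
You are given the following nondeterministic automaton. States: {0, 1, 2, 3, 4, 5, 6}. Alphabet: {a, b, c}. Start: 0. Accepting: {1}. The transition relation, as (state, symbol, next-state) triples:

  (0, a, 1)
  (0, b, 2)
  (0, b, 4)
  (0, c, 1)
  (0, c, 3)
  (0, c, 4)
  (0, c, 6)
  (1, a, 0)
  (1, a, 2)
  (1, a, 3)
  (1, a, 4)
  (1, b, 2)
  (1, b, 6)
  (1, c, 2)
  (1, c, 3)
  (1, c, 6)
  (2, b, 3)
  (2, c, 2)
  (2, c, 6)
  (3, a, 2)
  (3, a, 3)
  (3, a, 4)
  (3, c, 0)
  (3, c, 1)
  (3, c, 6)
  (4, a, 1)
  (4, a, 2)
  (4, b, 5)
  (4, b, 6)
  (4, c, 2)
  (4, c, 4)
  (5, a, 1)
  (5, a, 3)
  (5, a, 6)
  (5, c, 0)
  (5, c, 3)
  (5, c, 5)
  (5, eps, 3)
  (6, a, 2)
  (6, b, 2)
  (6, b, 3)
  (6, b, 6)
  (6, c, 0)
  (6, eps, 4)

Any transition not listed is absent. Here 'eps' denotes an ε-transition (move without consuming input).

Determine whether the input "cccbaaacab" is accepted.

Start in {0}.
Read 'c': {0} → {1, 3, 4, 6}.
Read 'c': {1, 3, 4, 6} → {0, 1, 2, 3, 4, 6}.
Read 'c': {0, 1, 2, 3, 4, 6} → {0, 1, 2, 3, 4, 6}.
Read 'b': {0, 1, 2, 3, 4, 6} → {2, 3, 4, 5, 6}.
Read 'a': {2, 3, 4, 5, 6} → {1, 2, 3, 4, 6}.
Read 'a': {1, 2, 3, 4, 6} → {0, 1, 2, 3, 4}.
Read 'a': {0, 1, 2, 3, 4} → {0, 1, 2, 3, 4}.
Read 'c': {0, 1, 2, 3, 4} → {0, 1, 2, 3, 4, 6}.
Read 'a': {0, 1, 2, 3, 4, 6} → {0, 1, 2, 3, 4}.
Read 'b': {0, 1, 2, 3, 4} → {2, 3, 4, 5, 6}.
The final set {2, 3, 4, 5, 6} contains no accepting state.

No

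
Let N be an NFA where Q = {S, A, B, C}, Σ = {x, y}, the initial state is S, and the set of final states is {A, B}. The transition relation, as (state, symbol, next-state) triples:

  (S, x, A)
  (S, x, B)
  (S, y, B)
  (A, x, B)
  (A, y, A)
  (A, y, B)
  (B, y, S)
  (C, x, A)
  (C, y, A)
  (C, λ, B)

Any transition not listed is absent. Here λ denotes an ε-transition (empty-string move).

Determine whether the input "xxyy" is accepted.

Start in {S}.
Read 'x': S→{A, B}; now {A, B}.
Read 'x': A→{B}, B→∅; now {B}.
Read 'y': B→{S}; now {S}.
Read 'y': S→{B}; now {B}.
The final set {B} contains the accepting state B.

Yes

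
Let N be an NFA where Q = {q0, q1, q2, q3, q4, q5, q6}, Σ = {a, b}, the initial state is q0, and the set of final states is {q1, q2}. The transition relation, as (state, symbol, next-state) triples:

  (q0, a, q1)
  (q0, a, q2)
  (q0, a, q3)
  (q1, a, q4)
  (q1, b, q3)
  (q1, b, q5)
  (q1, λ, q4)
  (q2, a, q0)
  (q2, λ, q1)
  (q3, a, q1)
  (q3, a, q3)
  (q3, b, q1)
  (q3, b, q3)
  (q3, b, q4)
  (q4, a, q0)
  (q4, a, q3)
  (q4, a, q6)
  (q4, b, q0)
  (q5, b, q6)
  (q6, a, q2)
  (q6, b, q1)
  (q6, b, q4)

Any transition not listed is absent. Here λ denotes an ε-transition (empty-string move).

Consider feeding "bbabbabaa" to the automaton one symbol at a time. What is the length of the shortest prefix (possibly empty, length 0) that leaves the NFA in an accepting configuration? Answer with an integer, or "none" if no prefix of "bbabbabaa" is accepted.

none

Start in {q0}.
Read 'b': q0→∅; now ∅.
The set is empty and remains empty for the remaining 8 symbols.
No reachable set along the way intersects F.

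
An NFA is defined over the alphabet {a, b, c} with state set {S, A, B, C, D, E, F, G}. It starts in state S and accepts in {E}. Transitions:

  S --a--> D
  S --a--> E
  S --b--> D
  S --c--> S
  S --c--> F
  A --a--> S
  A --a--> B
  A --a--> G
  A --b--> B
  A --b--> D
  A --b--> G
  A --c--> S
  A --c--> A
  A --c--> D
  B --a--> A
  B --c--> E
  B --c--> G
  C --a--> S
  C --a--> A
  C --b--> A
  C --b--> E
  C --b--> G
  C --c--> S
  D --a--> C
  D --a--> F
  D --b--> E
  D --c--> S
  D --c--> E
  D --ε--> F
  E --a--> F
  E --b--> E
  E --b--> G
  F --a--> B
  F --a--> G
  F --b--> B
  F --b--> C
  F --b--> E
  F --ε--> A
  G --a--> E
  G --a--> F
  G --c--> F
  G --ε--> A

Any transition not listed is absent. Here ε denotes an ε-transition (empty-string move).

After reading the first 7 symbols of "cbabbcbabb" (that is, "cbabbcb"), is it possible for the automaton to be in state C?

Start in {S}.
Read 'c': S→{S, F}; union {S, F}; ε-closure = {S, A, F}.
Read 'b': S→{D}, A→{B, D, G}, F→{B, C, E}; union {B, C, D, E, G}; ε-closure = {A, B, C, D, E, F, G}.
Read 'a': A→{S, B, G}, B→{A}, C→{S, A}, D→{C, F}, E→{F}, F→{B, G}, G→{E, F}; now {S, A, B, C, E, F, G}.
Read 'b': S→{D}, A→{B, D, G}, B→∅, C→{A, E, G}, E→{E, G}, F→{B, C, E}, G→∅; union {A, B, C, D, E, G}; ε-closure = {A, B, C, D, E, F, G}.
Read 'b': A→{B, D, G}, B→∅, C→{A, E, G}, D→{E}, E→{E, G}, F→{B, C, E}, G→∅; union {A, B, C, D, E, G}; ε-closure = {A, B, C, D, E, F, G}.
Read 'c': A→{S, A, D}, B→{E, G}, C→{S}, D→{S, E}, E→∅, F→∅, G→{F}; now {S, A, D, E, F, G}.
Read 'b': S→{D}, A→{B, D, G}, D→{E}, E→{E, G}, F→{B, C, E}, G→∅; union {B, C, D, E, G}; ε-closure = {A, B, C, D, E, F, G}.
State C is in {A, B, C, D, E, F, G}.

Yes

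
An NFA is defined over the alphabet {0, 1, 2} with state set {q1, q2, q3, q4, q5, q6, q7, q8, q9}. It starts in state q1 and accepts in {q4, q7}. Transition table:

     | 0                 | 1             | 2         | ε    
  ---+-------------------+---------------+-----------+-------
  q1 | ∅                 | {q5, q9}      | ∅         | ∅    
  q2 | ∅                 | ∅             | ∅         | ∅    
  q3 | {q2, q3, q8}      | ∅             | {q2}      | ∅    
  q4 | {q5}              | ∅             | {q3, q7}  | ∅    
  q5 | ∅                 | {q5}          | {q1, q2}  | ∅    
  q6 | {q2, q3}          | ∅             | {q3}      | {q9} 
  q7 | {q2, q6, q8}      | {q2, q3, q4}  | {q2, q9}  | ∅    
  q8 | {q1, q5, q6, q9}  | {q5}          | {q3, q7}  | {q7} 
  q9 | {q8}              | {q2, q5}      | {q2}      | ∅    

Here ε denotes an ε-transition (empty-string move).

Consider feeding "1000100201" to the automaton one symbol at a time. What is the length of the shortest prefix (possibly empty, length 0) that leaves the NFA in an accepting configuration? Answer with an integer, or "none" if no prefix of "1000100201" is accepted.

2

Start in {q1}.
Read '1': {q1} → {q5, q9}.
Read '0': {q5, q9} → {q7, q8}.
None of the earlier sets intersect F, but {q7, q8} does.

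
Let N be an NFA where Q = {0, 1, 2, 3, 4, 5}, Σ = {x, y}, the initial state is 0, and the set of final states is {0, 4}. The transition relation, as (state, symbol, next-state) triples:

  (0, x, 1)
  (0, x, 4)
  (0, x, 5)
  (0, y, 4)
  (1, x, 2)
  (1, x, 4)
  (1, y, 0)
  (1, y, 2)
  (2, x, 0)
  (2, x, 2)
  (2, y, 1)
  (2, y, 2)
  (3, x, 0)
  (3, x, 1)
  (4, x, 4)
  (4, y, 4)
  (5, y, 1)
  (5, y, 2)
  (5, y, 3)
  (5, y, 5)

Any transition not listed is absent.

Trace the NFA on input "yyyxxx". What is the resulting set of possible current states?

{4}

Start in {0}.
Read 'y': 0→{4}; now {4}.
Read 'y': 4→{4}; now {4}.
Read 'y': 4→{4}; now {4}.
Read 'x': 4→{4}; now {4}.
Read 'x': 4→{4}; now {4}.
Read 'x': 4→{4}; now {4}.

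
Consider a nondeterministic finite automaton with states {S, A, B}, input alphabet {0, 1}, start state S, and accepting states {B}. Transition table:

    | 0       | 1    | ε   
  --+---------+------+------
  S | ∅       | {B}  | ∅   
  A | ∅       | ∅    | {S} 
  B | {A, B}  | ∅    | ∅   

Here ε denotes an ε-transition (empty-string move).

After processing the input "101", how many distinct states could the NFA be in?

1

Start in {S}.
Read '1': {S} → {B}.
Read '0': {B} → {S, A, B}.
Read '1': {S, A, B} → {B}.
That set has 1 state.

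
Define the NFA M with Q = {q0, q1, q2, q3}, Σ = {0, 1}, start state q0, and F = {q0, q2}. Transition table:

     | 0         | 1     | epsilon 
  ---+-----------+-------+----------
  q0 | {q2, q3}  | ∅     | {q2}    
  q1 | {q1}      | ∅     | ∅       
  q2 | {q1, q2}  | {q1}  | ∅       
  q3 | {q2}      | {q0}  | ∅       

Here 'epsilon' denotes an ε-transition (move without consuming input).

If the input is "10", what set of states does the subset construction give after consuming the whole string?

Start: ε-closure({q0}) = {q0, q2}.
Read '1': q0→∅, q2→{q1}; now {q1}.
Read '0': q1→{q1}; now {q1}.

{q1}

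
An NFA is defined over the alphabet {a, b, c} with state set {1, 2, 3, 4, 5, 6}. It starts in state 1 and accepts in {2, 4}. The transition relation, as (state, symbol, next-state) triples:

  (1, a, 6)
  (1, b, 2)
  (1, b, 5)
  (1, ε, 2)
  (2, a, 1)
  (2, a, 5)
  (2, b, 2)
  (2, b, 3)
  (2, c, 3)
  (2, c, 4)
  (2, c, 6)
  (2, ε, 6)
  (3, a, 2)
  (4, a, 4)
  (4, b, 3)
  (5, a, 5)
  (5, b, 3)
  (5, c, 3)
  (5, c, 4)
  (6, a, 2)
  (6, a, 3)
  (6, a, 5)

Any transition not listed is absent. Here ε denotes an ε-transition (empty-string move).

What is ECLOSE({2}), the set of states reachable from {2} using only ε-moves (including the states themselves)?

{2, 6}

Begin with {2}.
ε-move 2 → 6; add 6.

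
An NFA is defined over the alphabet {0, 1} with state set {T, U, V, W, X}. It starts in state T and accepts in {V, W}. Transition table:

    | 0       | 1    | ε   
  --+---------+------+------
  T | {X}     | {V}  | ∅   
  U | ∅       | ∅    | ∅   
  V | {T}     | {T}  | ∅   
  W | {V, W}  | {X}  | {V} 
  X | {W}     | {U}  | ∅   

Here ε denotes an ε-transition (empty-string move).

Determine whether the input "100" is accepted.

No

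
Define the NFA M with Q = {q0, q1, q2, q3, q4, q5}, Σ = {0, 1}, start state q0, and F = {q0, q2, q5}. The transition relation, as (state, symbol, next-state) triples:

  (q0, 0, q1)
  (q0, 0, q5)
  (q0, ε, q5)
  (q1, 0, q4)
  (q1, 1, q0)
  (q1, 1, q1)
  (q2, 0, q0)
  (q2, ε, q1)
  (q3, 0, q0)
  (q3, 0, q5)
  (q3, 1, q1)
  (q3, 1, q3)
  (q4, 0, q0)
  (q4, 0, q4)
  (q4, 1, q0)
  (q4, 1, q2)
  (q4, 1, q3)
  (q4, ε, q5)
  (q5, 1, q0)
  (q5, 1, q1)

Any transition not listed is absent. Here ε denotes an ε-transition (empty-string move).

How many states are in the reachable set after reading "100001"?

Start: ε-closure({q0}) = {q0, q5}.
Read '1': {q0, q5} → {q0, q1, q5}.
Read '0': {q0, q1, q5} → {q1, q4, q5}.
Read '0': {q1, q4, q5} → {q0, q4, q5}.
Read '0': {q0, q4, q5} → {q0, q1, q4, q5}.
Read '0': {q0, q1, q4, q5} → {q0, q1, q4, q5}.
Read '1': {q0, q1, q4, q5} → {q0, q1, q2, q3, q5}.
That set has 5 states.

5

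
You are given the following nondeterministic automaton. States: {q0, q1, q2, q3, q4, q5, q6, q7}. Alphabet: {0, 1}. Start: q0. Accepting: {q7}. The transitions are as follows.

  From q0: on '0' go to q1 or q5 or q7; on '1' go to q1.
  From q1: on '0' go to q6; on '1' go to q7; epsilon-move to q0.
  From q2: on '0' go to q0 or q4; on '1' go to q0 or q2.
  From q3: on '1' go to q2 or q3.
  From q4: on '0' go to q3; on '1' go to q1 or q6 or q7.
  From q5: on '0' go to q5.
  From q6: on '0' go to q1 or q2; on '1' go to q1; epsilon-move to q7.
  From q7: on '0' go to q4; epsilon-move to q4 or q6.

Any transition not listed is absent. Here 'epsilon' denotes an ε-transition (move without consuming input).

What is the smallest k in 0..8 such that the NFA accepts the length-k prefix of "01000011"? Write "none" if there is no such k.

Start in {q0}.
Read '0': q0→{q1, q5, q7}; union {q1, q5, q7}; ε-closure = {q0, q1, q4, q5, q6, q7}.
None of the earlier sets intersect F, but {q0, q1, q4, q5, q6, q7} does.

1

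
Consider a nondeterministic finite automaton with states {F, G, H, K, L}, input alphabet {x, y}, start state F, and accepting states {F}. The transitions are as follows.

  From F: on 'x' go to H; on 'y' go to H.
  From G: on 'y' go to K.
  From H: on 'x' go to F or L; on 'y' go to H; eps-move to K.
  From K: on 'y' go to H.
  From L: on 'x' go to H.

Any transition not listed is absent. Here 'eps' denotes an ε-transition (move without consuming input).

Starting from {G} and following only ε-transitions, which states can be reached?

Begin with {G}.
No ε-moves leave this set, so the closure equals the set itself.

{G}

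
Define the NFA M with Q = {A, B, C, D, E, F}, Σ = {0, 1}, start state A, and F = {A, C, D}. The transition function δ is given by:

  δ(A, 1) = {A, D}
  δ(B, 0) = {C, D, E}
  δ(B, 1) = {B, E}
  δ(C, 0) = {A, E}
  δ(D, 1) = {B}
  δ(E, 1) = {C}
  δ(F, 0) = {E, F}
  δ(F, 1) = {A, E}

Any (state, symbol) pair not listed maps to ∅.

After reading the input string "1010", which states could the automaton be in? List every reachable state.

Start in {A}.
Read '1': {A} → {A, D}.
Read '0': {A, D} → ∅.
The set is empty and remains empty for the remaining 2 symbols.

∅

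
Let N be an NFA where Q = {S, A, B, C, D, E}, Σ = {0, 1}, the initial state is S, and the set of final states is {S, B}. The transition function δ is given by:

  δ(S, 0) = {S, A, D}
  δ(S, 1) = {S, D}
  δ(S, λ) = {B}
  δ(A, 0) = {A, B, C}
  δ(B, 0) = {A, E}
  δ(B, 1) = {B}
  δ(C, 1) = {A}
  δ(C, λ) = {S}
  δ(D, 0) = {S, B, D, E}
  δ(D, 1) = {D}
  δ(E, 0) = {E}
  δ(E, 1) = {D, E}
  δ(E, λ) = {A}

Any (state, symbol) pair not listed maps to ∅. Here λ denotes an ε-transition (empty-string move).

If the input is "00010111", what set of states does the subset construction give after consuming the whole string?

{S, A, B, D, E}

Start: ε-closure({S}) = {S, B}.
Read '0': S→{S, A, D}, B→{A, E}; union {S, A, D, E}; ε-closure = {S, A, B, D, E}.
Read '0': S→{S, A, D}, A→{A, B, C}, B→{A, E}, D→{S, B, D, E}, E→{E}; now {S, A, B, C, D, E}.
Read '0': S→{S, A, D}, A→{A, B, C}, B→{A, E}, C→∅, D→{S, B, D, E}, E→{E}; now {S, A, B, C, D, E}.
Read '1': S→{S, D}, A→∅, B→{B}, C→{A}, D→{D}, E→{D, E}; now {S, A, B, D, E}.
Read '0': S→{S, A, D}, A→{A, B, C}, B→{A, E}, D→{S, B, D, E}, E→{E}; now {S, A, B, C, D, E}.
Read '1': S→{S, D}, A→∅, B→{B}, C→{A}, D→{D}, E→{D, E}; now {S, A, B, D, E}.
Read '1': S→{S, D}, A→∅, B→{B}, D→{D}, E→{D, E}; union {S, B, D, E}; ε-closure = {S, A, B, D, E}.
Read '1': S→{S, D}, A→∅, B→{B}, D→{D}, E→{D, E}; union {S, B, D, E}; ε-closure = {S, A, B, D, E}.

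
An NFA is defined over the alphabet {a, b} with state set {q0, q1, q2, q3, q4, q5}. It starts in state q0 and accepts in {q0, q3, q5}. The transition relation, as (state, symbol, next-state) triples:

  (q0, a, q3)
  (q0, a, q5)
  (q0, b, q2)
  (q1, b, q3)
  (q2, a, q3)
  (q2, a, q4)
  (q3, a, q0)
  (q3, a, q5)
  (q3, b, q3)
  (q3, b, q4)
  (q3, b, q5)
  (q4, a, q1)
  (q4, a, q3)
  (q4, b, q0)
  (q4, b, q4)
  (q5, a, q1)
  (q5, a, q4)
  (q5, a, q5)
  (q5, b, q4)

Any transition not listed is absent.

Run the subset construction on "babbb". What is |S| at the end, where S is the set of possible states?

Start in {q0}.
Read 'b': {q0} → {q2}.
Read 'a': {q2} → {q3, q4}.
Read 'b': {q3, q4} → {q0, q3, q4, q5}.
Read 'b': {q0, q3, q4, q5} → {q0, q2, q3, q4, q5}.
Read 'b': {q0, q2, q3, q4, q5} → {q0, q2, q3, q4, q5}.
That set has 5 states.

5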